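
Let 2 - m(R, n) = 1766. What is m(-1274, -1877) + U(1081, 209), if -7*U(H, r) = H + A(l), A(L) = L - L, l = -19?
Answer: -13429/7 ≈ -1918.4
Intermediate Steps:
A(L) = 0
U(H, r) = -H/7 (U(H, r) = -(H + 0)/7 = -H/7)
m(R, n) = -1764 (m(R, n) = 2 - 1*1766 = 2 - 1766 = -1764)
m(-1274, -1877) + U(1081, 209) = -1764 - ⅐*1081 = -1764 - 1081/7 = -13429/7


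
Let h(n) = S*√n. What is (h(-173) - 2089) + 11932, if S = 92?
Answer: 9843 + 92*I*√173 ≈ 9843.0 + 1210.1*I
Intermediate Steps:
h(n) = 92*√n
(h(-173) - 2089) + 11932 = (92*√(-173) - 2089) + 11932 = (92*(I*√173) - 2089) + 11932 = (92*I*√173 - 2089) + 11932 = (-2089 + 92*I*√173) + 11932 = 9843 + 92*I*√173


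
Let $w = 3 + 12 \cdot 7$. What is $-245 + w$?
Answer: $-158$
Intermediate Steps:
$w = 87$ ($w = 3 + 84 = 87$)
$-245 + w = -245 + 87 = -158$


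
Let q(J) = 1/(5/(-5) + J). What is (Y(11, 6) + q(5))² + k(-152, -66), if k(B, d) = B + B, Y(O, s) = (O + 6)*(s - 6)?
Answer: -4863/16 ≈ -303.94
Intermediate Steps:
Y(O, s) = (-6 + s)*(6 + O) (Y(O, s) = (6 + O)*(-6 + s) = (-6 + s)*(6 + O))
k(B, d) = 2*B
q(J) = 1/(-1 + J) (q(J) = 1/(5*(-⅕) + J) = 1/(-1 + J))
(Y(11, 6) + q(5))² + k(-152, -66) = ((-36 - 6*11 + 6*6 + 11*6) + 1/(-1 + 5))² + 2*(-152) = ((-36 - 66 + 36 + 66) + 1/4)² - 304 = (0 + ¼)² - 304 = (¼)² - 304 = 1/16 - 304 = -4863/16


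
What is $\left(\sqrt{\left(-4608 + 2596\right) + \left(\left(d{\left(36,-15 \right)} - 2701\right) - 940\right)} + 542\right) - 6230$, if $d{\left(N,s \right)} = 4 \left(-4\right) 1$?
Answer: $-5688 + i \sqrt{5669} \approx -5688.0 + 75.293 i$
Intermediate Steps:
$d{\left(N,s \right)} = -16$ ($d{\left(N,s \right)} = \left(-16\right) 1 = -16$)
$\left(\sqrt{\left(-4608 + 2596\right) + \left(\left(d{\left(36,-15 \right)} - 2701\right) - 940\right)} + 542\right) - 6230 = \left(\sqrt{\left(-4608 + 2596\right) - 3657} + 542\right) - 6230 = \left(\sqrt{-2012 - 3657} + 542\right) - 6230 = \left(\sqrt{-5669} + 542\right) - 6230 = \left(i \sqrt{5669} + 542\right) - 6230 = \left(542 + i \sqrt{5669}\right) - 6230 = -5688 + i \sqrt{5669}$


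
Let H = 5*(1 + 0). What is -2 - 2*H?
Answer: -12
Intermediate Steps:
H = 5 (H = 5*1 = 5)
-2 - 2*H = -2 - 2*5 = -2 - 10 = -12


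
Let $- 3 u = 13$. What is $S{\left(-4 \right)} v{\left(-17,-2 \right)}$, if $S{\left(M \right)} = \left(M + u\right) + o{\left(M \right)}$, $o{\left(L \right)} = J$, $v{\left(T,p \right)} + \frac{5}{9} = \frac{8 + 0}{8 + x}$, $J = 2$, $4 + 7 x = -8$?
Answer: $- \frac{1349}{297} \approx -4.5421$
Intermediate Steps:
$x = - \frac{12}{7}$ ($x = - \frac{4}{7} + \frac{1}{7} \left(-8\right) = - \frac{4}{7} - \frac{8}{7} = - \frac{12}{7} \approx -1.7143$)
$u = - \frac{13}{3}$ ($u = \left(- \frac{1}{3}\right) 13 = - \frac{13}{3} \approx -4.3333$)
$v{\left(T,p \right)} = \frac{71}{99}$ ($v{\left(T,p \right)} = - \frac{5}{9} + \frac{8 + 0}{8 - \frac{12}{7}} = - \frac{5}{9} + \frac{8}{\frac{44}{7}} = - \frac{5}{9} + 8 \cdot \frac{7}{44} = - \frac{5}{9} + \frac{14}{11} = \frac{71}{99}$)
$o{\left(L \right)} = 2$
$S{\left(M \right)} = - \frac{7}{3} + M$ ($S{\left(M \right)} = \left(M - \frac{13}{3}\right) + 2 = \left(- \frac{13}{3} + M\right) + 2 = - \frac{7}{3} + M$)
$S{\left(-4 \right)} v{\left(-17,-2 \right)} = \left(- \frac{7}{3} - 4\right) \frac{71}{99} = \left(- \frac{19}{3}\right) \frac{71}{99} = - \frac{1349}{297}$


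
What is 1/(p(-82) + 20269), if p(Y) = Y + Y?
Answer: 1/20105 ≈ 4.9739e-5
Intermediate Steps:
p(Y) = 2*Y
1/(p(-82) + 20269) = 1/(2*(-82) + 20269) = 1/(-164 + 20269) = 1/20105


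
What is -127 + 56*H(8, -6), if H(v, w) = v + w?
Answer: -15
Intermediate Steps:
-127 + 56*H(8, -6) = -127 + 56*(8 - 6) = -127 + 56*2 = -127 + 112 = -15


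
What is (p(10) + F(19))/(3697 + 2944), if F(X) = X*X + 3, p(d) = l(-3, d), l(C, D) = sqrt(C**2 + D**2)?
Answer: 364/6641 + sqrt(109)/6641 ≈ 0.056383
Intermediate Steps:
p(d) = sqrt(9 + d**2) (p(d) = sqrt((-3)**2 + d**2) = sqrt(9 + d**2))
F(X) = 3 + X**2 (F(X) = X**2 + 3 = 3 + X**2)
(p(10) + F(19))/(3697 + 2944) = (sqrt(9 + 10**2) + (3 + 19**2))/(3697 + 2944) = (sqrt(9 + 100) + (3 + 361))/6641 = (sqrt(109) + 364)*(1/6641) = (364 + sqrt(109))*(1/6641) = 364/6641 + sqrt(109)/6641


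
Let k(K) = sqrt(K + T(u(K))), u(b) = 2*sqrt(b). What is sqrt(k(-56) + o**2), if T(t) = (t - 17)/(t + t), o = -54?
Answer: sqrt(571536 + 7*sqrt(7)*sqrt(-6216 + 17*I*sqrt(14)))/14 ≈ 54.0 + 0.06898*I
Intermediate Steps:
T(t) = (-17 + t)/(2*t) (T(t) = (-17 + t)/((2*t)) = (-17 + t)*(1/(2*t)) = (-17 + t)/(2*t))
k(K) = sqrt(K + (-17 + 2*sqrt(K))/(4*sqrt(K))) (k(K) = sqrt(K + (-17 + 2*sqrt(K))/(2*((2*sqrt(K))))) = sqrt(K + (1/(2*sqrt(K)))*(-17 + 2*sqrt(K))/2) = sqrt(K + (-17 + 2*sqrt(K))/(4*sqrt(K))))
sqrt(k(-56) + o**2) = sqrt(sqrt(2 - (-17)*I*sqrt(14)/28 + 4*(-56))/2 + (-54)**2) = sqrt(sqrt(2 - (-17)*I*sqrt(14)/28 - 224)/2 + 2916) = sqrt(sqrt(2 + 17*I*sqrt(14)/28 - 224)/2 + 2916) = sqrt(sqrt(-222 + 17*I*sqrt(14)/28)/2 + 2916) = sqrt(2916 + sqrt(-222 + 17*I*sqrt(14)/28)/2)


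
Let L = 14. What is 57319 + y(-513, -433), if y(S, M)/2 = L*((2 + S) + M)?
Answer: 30887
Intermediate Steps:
y(S, M) = 56 + 28*M + 28*S (y(S, M) = 2*(14*((2 + S) + M)) = 2*(14*(2 + M + S)) = 2*(28 + 14*M + 14*S) = 56 + 28*M + 28*S)
57319 + y(-513, -433) = 57319 + (56 + 28*(-433) + 28*(-513)) = 57319 + (56 - 12124 - 14364) = 57319 - 26432 = 30887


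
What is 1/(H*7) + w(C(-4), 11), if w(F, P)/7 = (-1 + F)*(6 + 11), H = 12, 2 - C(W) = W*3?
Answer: 129949/84 ≈ 1547.0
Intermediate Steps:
C(W) = 2 - 3*W (C(W) = 2 - W*3 = 2 - 3*W)
w(F, P) = -119 + 119*F (w(F, P) = 7*((-1 + F)*(6 + 11)) = 7*((-1 + F)*17) = 7*(-17 + 17*F) = -119 + 119*F)
1/(H*7) + w(C(-4), 11) = 1/(12*7) + (-119 + 119*(2 - 3*(-4))) = 1/84 + (-119 + 119*(2 + 12)) = 1/84 + (-119 + 119*14) = 1/84 + (-119 + 1666) = 1/84 + 1547 = 129949/84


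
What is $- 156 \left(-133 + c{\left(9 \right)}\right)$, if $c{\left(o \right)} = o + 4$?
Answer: $18720$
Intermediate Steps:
$c{\left(o \right)} = 4 + o$
$- 156 \left(-133 + c{\left(9 \right)}\right) = - 156 \left(-133 + \left(4 + 9\right)\right) = - 156 \left(-133 + 13\right) = \left(-156\right) \left(-120\right) = 18720$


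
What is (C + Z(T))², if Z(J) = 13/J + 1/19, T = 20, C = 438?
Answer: 27791223849/144400 ≈ 1.9246e+5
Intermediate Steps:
Z(J) = 1/19 + 13/J (Z(J) = 13/J + 1*(1/19) = 13/J + 1/19 = 1/19 + 13/J)
(C + Z(T))² = (438 + (1/19)*(247 + 20)/20)² = (438 + (1/19)*(1/20)*267)² = (438 + 267/380)² = (166707/380)² = 27791223849/144400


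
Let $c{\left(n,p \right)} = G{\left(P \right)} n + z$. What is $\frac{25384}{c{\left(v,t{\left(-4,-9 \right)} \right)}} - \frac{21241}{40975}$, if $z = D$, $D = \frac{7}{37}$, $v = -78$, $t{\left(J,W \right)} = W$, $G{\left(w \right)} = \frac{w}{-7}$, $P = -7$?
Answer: $- \frac{3504109149}{10724275} \approx -326.75$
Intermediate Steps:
$G{\left(w \right)} = - \frac{w}{7}$ ($G{\left(w \right)} = w \left(- \frac{1}{7}\right) = - \frac{w}{7}$)
$D = \frac{7}{37}$ ($D = 7 \cdot \frac{1}{37} = \frac{7}{37} \approx 0.18919$)
$z = \frac{7}{37} \approx 0.18919$
$c{\left(n,p \right)} = \frac{7}{37} + n$ ($c{\left(n,p \right)} = \left(- \frac{1}{7}\right) \left(-7\right) n + \frac{7}{37} = 1 n + \frac{7}{37} = n + \frac{7}{37} = \frac{7}{37} + n$)
$\frac{25384}{c{\left(v,t{\left(-4,-9 \right)} \right)}} - \frac{21241}{40975} = \frac{25384}{\frac{7}{37} - 78} - \frac{21241}{40975} = \frac{25384}{- \frac{2879}{37}} - \frac{1931}{3725} = 25384 \left(- \frac{37}{2879}\right) - \frac{1931}{3725} = - \frac{939208}{2879} - \frac{1931}{3725} = - \frac{3504109149}{10724275}$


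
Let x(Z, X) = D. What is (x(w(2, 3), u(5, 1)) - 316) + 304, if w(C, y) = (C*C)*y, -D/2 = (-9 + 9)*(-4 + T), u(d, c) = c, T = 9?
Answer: -12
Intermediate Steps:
D = 0 (D = -2*(-9 + 9)*(-4 + 9) = -0*5 = -2*0 = 0)
w(C, y) = y*C² (w(C, y) = C²*y = y*C²)
x(Z, X) = 0
(x(w(2, 3), u(5, 1)) - 316) + 304 = (0 - 316) + 304 = -316 + 304 = -12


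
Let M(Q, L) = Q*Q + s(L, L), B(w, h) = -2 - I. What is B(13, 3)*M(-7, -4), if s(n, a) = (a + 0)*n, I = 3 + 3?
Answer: -520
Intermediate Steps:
I = 6
s(n, a) = a*n
B(w, h) = -8 (B(w, h) = -2 - 1*6 = -2 - 6 = -8)
M(Q, L) = L² + Q² (M(Q, L) = Q*Q + L*L = Q² + L² = L² + Q²)
B(13, 3)*M(-7, -4) = -8*((-4)² + (-7)²) = -8*(16 + 49) = -8*65 = -520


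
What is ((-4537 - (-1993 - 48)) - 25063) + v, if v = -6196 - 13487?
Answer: -47242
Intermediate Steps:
v = -19683
((-4537 - (-1993 - 48)) - 25063) + v = ((-4537 - (-1993 - 48)) - 25063) - 19683 = ((-4537 - 1*(-2041)) - 25063) - 19683 = ((-4537 + 2041) - 25063) - 19683 = (-2496 - 25063) - 19683 = -27559 - 19683 = -47242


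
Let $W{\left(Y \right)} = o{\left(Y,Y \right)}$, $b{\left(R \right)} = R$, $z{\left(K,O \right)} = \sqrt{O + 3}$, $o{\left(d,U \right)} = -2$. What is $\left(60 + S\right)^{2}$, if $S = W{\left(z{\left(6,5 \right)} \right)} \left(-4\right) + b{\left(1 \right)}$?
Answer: $4761$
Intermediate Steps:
$z{\left(K,O \right)} = \sqrt{3 + O}$
$W{\left(Y \right)} = -2$
$S = 9$ ($S = \left(-2\right) \left(-4\right) + 1 = 8 + 1 = 9$)
$\left(60 + S\right)^{2} = \left(60 + 9\right)^{2} = 69^{2} = 4761$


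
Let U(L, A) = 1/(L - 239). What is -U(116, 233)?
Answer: 1/123 ≈ 0.0081301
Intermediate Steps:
U(L, A) = 1/(-239 + L)
-U(116, 233) = -1/(-239 + 116) = -1/(-123) = -1*(-1/123) = 1/123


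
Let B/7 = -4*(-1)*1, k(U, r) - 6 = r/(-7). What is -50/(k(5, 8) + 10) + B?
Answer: 1281/52 ≈ 24.635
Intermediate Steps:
k(U, r) = 6 - r/7 (k(U, r) = 6 + r/(-7) = 6 + r*(-⅐) = 6 - r/7)
B = 28 (B = 7*(-4*(-1)*1) = 7*(4*1) = 7*4 = 28)
-50/(k(5, 8) + 10) + B = -50/((6 - ⅐*8) + 10) + 28 = -50/((6 - 8/7) + 10) + 28 = -50/(34/7 + 10) + 28 = -50/(104/7) + 28 = (7/104)*(-50) + 28 = -175/52 + 28 = 1281/52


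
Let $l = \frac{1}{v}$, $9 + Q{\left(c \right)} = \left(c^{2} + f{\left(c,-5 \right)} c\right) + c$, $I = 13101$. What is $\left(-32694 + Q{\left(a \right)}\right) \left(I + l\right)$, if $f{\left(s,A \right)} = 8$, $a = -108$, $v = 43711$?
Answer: $- \frac{12604771099932}{43711} \approx -2.8837 \cdot 10^{8}$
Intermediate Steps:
$Q{\left(c \right)} = -9 + c^{2} + 9 c$ ($Q{\left(c \right)} = -9 + \left(\left(c^{2} + 8 c\right) + c\right) = -9 + \left(c^{2} + 9 c\right) = -9 + c^{2} + 9 c$)
$l = \frac{1}{43711} \approx 2.2878 \cdot 10^{-5}$
$\left(-32694 + Q{\left(a \right)}\right) \left(I + l\right) = \left(-32694 + \left(-9 + \left(-108\right)^{2} + 9 \left(-108\right)\right)\right) \left(13101 + \frac{1}{43711}\right) = \left(-32694 - -10683\right) \frac{572657812}{43711} = \left(-32694 + 10683\right) \frac{572657812}{43711} = \left(-22011\right) \frac{572657812}{43711} = - \frac{12604771099932}{43711}$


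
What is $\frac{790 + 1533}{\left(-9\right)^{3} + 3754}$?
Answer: $\frac{2323}{3025} \approx 0.76793$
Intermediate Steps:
$\frac{790 + 1533}{\left(-9\right)^{3} + 3754} = \frac{2323}{-729 + 3754} = \frac{2323}{3025}$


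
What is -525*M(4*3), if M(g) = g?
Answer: -6300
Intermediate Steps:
-525*M(4*3) = -2100*3 = -525*12 = -6300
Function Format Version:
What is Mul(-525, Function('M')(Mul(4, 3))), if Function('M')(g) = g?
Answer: -6300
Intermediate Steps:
Mul(-525, Function('M')(Mul(4, 3))) = Mul(-525, Mul(4, 3)) = Mul(-525, 12) = -6300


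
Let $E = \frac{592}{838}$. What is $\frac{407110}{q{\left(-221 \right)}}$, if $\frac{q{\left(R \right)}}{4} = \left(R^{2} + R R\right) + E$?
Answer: $\frac{85289545}{81858108} \approx 1.0419$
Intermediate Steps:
$E = \frac{296}{419}$ ($E = 592 \cdot \frac{1}{838} = \frac{296}{419} \approx 0.70644$)
$q{\left(R \right)} = \frac{1184}{419} + 8 R^{2}$ ($q{\left(R \right)} = 4 \left(\left(R^{2} + R R\right) + \frac{296}{419}\right) = 4 \left(\left(R^{2} + R^{2}\right) + \frac{296}{419}\right) = 4 \left(2 R^{2} + \frac{296}{419}\right) = 4 \left(\frac{296}{419} + 2 R^{2}\right) = \frac{1184}{419} + 8 R^{2}$)
$\frac{407110}{q{\left(-221 \right)}} = \frac{407110}{\frac{1184}{419} + 8 \left(-221\right)^{2}} = \frac{407110}{\frac{1184}{419} + 8 \cdot 48841} = \frac{407110}{\frac{1184}{419} + 390728} = \frac{407110}{\frac{163716216}{419}} = 407110 \cdot \frac{419}{163716216} = \frac{85289545}{81858108}$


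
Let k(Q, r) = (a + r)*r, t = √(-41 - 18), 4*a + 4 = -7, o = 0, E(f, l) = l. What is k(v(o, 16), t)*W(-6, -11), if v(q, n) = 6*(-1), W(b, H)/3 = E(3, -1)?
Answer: 177 + 33*I*√59/4 ≈ 177.0 + 63.369*I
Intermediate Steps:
a = -11/4 (a = -1 + (¼)*(-7) = -1 - 7/4 = -11/4 ≈ -2.7500)
W(b, H) = -3 (W(b, H) = 3*(-1) = -3)
v(q, n) = -6
t = I*√59 (t = √(-59) = I*√59 ≈ 7.6811*I)
k(Q, r) = r*(-11/4 + r) (k(Q, r) = (-11/4 + r)*r = r*(-11/4 + r))
k(v(o, 16), t)*W(-6, -11) = ((I*√59)*(-11 + 4*(I*√59))/4)*(-3) = ((I*√59)*(-11 + 4*I*√59)/4)*(-3) = (I*√59*(-11 + 4*I*√59)/4)*(-3) = -3*I*√59*(-11 + 4*I*√59)/4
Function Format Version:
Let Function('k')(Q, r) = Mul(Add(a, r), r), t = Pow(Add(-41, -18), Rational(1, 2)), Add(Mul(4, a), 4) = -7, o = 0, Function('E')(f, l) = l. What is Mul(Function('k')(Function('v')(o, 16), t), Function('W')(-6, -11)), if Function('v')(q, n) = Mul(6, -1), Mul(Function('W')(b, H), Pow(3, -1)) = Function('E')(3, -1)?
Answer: Add(177, Mul(Rational(33, 4), I, Pow(59, Rational(1, 2)))) ≈ Add(177.00, Mul(63.369, I))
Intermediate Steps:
a = Rational(-11, 4) (a = Add(-1, Mul(Rational(1, 4), -7)) = Add(-1, Rational(-7, 4)) = Rational(-11, 4) ≈ -2.7500)
Function('W')(b, H) = -3 (Function('W')(b, H) = Mul(3, -1) = -3)
Function('v')(q, n) = -6
t = Mul(I, Pow(59, Rational(1, 2))) (t = Pow(-59, Rational(1, 2)) = Mul(I, Pow(59, Rational(1, 2))) ≈ Mul(7.6811, I))
Function('k')(Q, r) = Mul(r, Add(Rational(-11, 4), r)) (Function('k')(Q, r) = Mul(Add(Rational(-11, 4), r), r) = Mul(r, Add(Rational(-11, 4), r)))
Mul(Function('k')(Function('v')(o, 16), t), Function('W')(-6, -11)) = Mul(Mul(Rational(1, 4), Mul(I, Pow(59, Rational(1, 2))), Add(-11, Mul(4, Mul(I, Pow(59, Rational(1, 2)))))), -3) = Mul(Mul(Rational(1, 4), Mul(I, Pow(59, Rational(1, 2))), Add(-11, Mul(4, I, Pow(59, Rational(1, 2))))), -3) = Mul(Mul(Rational(1, 4), I, Pow(59, Rational(1, 2)), Add(-11, Mul(4, I, Pow(59, Rational(1, 2))))), -3) = Mul(Rational(-3, 4), I, Pow(59, Rational(1, 2)), Add(-11, Mul(4, I, Pow(59, Rational(1, 2)))))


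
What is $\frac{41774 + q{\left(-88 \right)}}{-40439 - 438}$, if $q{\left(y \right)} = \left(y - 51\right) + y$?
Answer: $- \frac{41547}{40877} \approx -1.0164$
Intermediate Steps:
$q{\left(y \right)} = -51 + 2 y$ ($q{\left(y \right)} = \left(-51 + y\right) + y = -51 + 2 y$)
$\frac{41774 + q{\left(-88 \right)}}{-40439 - 438} = \frac{41774 + \left(-51 + 2 \left(-88\right)\right)}{-40439 - 438} = \frac{41774 - 227}{-40877} = \left(41774 - 227\right) \left(- \frac{1}{40877}\right) = 41547 \left(- \frac{1}{40877}\right) = - \frac{41547}{40877}$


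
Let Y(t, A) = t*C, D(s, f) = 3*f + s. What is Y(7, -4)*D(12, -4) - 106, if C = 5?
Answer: -106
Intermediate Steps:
D(s, f) = s + 3*f
Y(t, A) = 5*t (Y(t, A) = t*5 = 5*t)
Y(7, -4)*D(12, -4) - 106 = (5*7)*(12 + 3*(-4)) - 106 = 35*(12 - 12) - 106 = 35*0 - 106 = 0 - 106 = -106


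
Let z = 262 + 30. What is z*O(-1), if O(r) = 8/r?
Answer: -2336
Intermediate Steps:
z = 292
z*O(-1) = 292*(8/(-1)) = 292*(8*(-1)) = 292*(-8) = -2336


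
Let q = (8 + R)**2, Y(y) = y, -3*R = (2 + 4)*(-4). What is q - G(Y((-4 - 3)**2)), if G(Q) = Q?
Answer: 207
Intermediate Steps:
R = 8 (R = -(2 + 4)*(-4)/3 = -2*(-4) = -1/3*(-24) = 8)
q = 256 (q = (8 + 8)**2 = 16**2 = 256)
q - G(Y((-4 - 3)**2)) = 256 - (-4 - 3)**2 = 256 - 1*(-7)**2 = 256 - 1*49 = 256 - 49 = 207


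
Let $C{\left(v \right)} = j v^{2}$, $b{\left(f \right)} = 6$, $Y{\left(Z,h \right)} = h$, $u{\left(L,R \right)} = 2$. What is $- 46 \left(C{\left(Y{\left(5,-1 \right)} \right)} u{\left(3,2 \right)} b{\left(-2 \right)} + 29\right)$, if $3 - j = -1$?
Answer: $-3542$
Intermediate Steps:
$j = 4$ ($j = 3 - -1 = 3 + 1 = 4$)
$C{\left(v \right)} = 4 v^{2}$
$- 46 \left(C{\left(Y{\left(5,-1 \right)} \right)} u{\left(3,2 \right)} b{\left(-2 \right)} + 29\right) = - 46 \left(4 \left(-1\right)^{2} \cdot 2 \cdot 6 + 29\right) = - 46 \left(4 \cdot 1 \cdot 2 \cdot 6 + 29\right) = - 46 \left(4 \cdot 2 \cdot 6 + 29\right) = - 46 \left(8 \cdot 6 + 29\right) = - 46 \left(48 + 29\right) = \left(-46\right) 77 = -3542$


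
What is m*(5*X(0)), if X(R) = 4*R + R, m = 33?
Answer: 0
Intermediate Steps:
X(R) = 5*R
m*(5*X(0)) = 33*(5*(5*0)) = 33*(5*0) = 33*0 = 0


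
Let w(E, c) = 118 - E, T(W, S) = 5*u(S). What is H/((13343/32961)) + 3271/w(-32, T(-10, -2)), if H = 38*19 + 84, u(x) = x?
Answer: 4028629853/2001450 ≈ 2012.9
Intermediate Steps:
T(W, S) = 5*S
H = 806 (H = 722 + 84 = 806)
H/((13343/32961)) + 3271/w(-32, T(-10, -2)) = 806/((13343/32961)) + 3271/(118 - 1*(-32)) = 806/((13343*(1/32961))) + 3271/(118 + 32) = 806/(13343/32961) + 3271/150 = 806*(32961/13343) + 3271*(1/150) = 26566566/13343 + 3271/150 = 4028629853/2001450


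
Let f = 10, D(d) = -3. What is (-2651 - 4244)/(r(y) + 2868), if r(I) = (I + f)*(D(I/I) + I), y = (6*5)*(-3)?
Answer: -6895/10308 ≈ -0.66890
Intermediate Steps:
y = -90 (y = 30*(-3) = -90)
r(I) = (-3 + I)*(10 + I) (r(I) = (I + 10)*(-3 + I) = (10 + I)*(-3 + I) = (-3 + I)*(10 + I))
(-2651 - 4244)/(r(y) + 2868) = (-2651 - 4244)/((-30 + (-90)² + 7*(-90)) + 2868) = -6895/((-30 + 8100 - 630) + 2868) = -6895/(7440 + 2868) = -6895/10308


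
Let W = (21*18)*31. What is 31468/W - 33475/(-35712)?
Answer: 2716927/749952 ≈ 3.6228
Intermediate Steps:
W = 11718 (W = 378*31 = 11718)
31468/W - 33475/(-35712) = 31468/11718 - 33475/(-35712) = 31468*(1/11718) - 33475*(-1/35712) = 15734/5859 + 33475/35712 = 2716927/749952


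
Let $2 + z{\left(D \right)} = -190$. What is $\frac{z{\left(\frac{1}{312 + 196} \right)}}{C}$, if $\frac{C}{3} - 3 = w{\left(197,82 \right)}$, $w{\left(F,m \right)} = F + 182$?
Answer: $- \frac{32}{191} \approx -0.16754$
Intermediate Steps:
$w{\left(F,m \right)} = 182 + F$
$z{\left(D \right)} = -192$ ($z{\left(D \right)} = -2 - 190 = -192$)
$C = 1146$ ($C = 9 + 3 \left(182 + 197\right) = 9 + 3 \cdot 379 = 9 + 1137 = 1146$)
$\frac{z{\left(\frac{1}{312 + 196} \right)}}{C} = - \frac{192}{1146} = \left(-192\right) \frac{1}{1146} = - \frac{32}{191}$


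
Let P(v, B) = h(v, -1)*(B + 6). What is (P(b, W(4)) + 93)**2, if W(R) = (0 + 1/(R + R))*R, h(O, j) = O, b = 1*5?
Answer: 63001/4 ≈ 15750.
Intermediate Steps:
b = 5
W(R) = 1/2 (W(R) = (0 + 1/(2*R))*R = (1/(2*R))*R = 1/2)
P(v, B) = v*(6 + B) (P(v, B) = v*(B + 6) = v*(6 + B))
(P(b, W(4)) + 93)**2 = (5*(6 + 1/2) + 93)**2 = (5*(13/2) + 93)**2 = (65/2 + 93)**2 = (251/2)**2 = 63001/4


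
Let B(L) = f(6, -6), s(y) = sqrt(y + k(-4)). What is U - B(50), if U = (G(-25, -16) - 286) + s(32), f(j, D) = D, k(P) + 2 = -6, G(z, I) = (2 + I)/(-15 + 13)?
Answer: -273 + 2*sqrt(6) ≈ -268.10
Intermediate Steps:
G(z, I) = -1 - I/2 (G(z, I) = (2 + I)/(-2) = (2 + I)*(-1/2) = -1 - I/2)
k(P) = -8 (k(P) = -2 - 6 = -8)
s(y) = sqrt(-8 + y) (s(y) = sqrt(y - 8) = sqrt(-8 + y))
B(L) = -6
U = -279 + 2*sqrt(6) (U = ((-1 - 1/2*(-16)) - 286) + sqrt(-8 + 32) = ((-1 + 8) - 286) + sqrt(24) = (7 - 286) + 2*sqrt(6) = -279 + 2*sqrt(6) ≈ -274.10)
U - B(50) = (-279 + 2*sqrt(6)) - 1*(-6) = (-279 + 2*sqrt(6)) + 6 = -273 + 2*sqrt(6)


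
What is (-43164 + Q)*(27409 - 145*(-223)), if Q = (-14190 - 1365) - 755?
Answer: -3553214656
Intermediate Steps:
Q = -16310 (Q = -15555 - 755 = -16310)
(-43164 + Q)*(27409 - 145*(-223)) = (-43164 - 16310)*(27409 - 145*(-223)) = -59474*(27409 + 32335) = -59474*59744 = -3553214656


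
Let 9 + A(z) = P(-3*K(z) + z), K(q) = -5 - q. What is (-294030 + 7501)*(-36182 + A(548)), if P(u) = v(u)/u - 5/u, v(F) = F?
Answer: 22885453746215/2207 ≈ 1.0369e+10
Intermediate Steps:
P(u) = 1 - 5/u (P(u) = u/u - 5/u = 1 - 5/u)
A(z) = -9 + (10 + 4*z)/(15 + 4*z) (A(z) = -9 + (-5 + (-3*(-5 - z) + z))/(-3*(-5 - z) + z) = -9 + (-5 + ((15 + 3*z) + z))/((15 + 3*z) + z) = -9 + (-5 + (15 + 4*z))/(15 + 4*z) = -9 + (10 + 4*z)/(15 + 4*z))
(-294030 + 7501)*(-36182 + A(548)) = (-294030 + 7501)*(-36182 + (-125 - 32*548)/(15 + 4*548)) = -286529*(-36182 + (-125 - 17536)/(15 + 2192)) = -286529*(-36182 - 17661/2207) = -286529*(-79871335/2207) = 22885453746215/2207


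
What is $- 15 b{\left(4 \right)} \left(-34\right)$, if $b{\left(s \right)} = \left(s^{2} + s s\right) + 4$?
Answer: $18360$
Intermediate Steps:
$b{\left(s \right)} = 4 + 2 s^{2}$ ($b{\left(s \right)} = \left(s^{2} + s^{2}\right) + 4 = 2 s^{2} + 4 = 4 + 2 s^{2}$)
$- 15 b{\left(4 \right)} \left(-34\right) = - 15 \left(4 + 2 \cdot 4^{2}\right) \left(-34\right) = - 15 \left(4 + 2 \cdot 16\right) \left(-34\right) = - 15 \left(4 + 32\right) \left(-34\right) = \left(-15\right) 36 \left(-34\right) = \left(-540\right) \left(-34\right) = 18360$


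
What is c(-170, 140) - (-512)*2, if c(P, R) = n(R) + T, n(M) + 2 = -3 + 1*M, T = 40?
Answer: 1199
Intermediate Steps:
n(M) = -5 + M (n(M) = -2 + (-3 + 1*M) = -2 + (-3 + M) = -5 + M)
c(P, R) = 35 + R (c(P, R) = (-5 + R) + 40 = 35 + R)
c(-170, 140) - (-512)*2 = (35 + 140) - (-512)*2 = 175 - 1*(-1024) = 175 + 1024 = 1199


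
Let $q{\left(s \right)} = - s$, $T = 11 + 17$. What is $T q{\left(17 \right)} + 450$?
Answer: $-26$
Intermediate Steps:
$T = 28$
$T q{\left(17 \right)} + 450 = 28 \left(\left(-1\right) 17\right) + 450 = 28 \left(-17\right) + 450 = -476 + 450 = -26$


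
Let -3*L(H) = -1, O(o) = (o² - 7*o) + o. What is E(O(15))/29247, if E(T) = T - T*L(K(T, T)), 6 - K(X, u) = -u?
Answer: 30/9749 ≈ 0.0030772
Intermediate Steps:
K(X, u) = 6 + u (K(X, u) = 6 - (-1)*u = 6 + u)
O(o) = o² - 6*o
L(H) = ⅓ (L(H) = -⅓*(-1) = ⅓)
E(T) = 2*T/3 (E(T) = T - T/3 = 2*T/3)
E(O(15))/29247 = (2*(15*(-6 + 15))/3)/29247 = (2*(15*9)/3)*(1/29247) = ((⅔)*135)*(1/29247) = 90*(1/29247) = 30/9749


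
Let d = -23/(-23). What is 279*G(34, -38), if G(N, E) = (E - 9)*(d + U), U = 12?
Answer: -170469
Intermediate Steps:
d = 1 (d = -23*(-1/23) = 1)
G(N, E) = -117 + 13*E (G(N, E) = (E - 9)*(1 + 12) = (-9 + E)*13 = -117 + 13*E)
279*G(34, -38) = 279*(-117 + 13*(-38)) = 279*(-117 - 494) = 279*(-611) = -170469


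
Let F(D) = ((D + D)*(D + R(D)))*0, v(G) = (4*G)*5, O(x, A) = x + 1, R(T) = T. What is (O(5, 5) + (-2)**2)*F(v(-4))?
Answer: 0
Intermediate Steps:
O(x, A) = 1 + x
v(G) = 20*G
F(D) = 0 (F(D) = ((D + D)*(D + D))*0 = ((2*D)*(2*D))*0 = (4*D**2)*0 = 0)
(O(5, 5) + (-2)**2)*F(v(-4)) = ((1 + 5) + (-2)**2)*0 = (6 + 4)*0 = 10*0 = 0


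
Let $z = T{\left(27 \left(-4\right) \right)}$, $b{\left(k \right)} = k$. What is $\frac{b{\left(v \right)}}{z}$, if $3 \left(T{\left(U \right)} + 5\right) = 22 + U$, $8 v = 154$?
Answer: $- \frac{231}{404} \approx -0.57178$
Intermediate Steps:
$v = \frac{77}{4}$ ($v = \frac{1}{8} \cdot 154 = \frac{77}{4} \approx 19.25$)
$T{\left(U \right)} = \frac{7}{3} + \frac{U}{3}$ ($T{\left(U \right)} = -5 + \frac{22 + U}{3} = -5 + \left(\frac{22}{3} + \frac{U}{3}\right) = \frac{7}{3} + \frac{U}{3}$)
$z = - \frac{101}{3}$ ($z = \frac{7}{3} + \frac{27 \left(-4\right)}{3} = \frac{7}{3} + \frac{1}{3} \left(-108\right) = \frac{7}{3} - 36 = - \frac{101}{3} \approx -33.667$)
$\frac{b{\left(v \right)}}{z} = \frac{77}{4 \left(- \frac{101}{3}\right)} = \frac{77}{4} \left(- \frac{3}{101}\right) = - \frac{231}{404}$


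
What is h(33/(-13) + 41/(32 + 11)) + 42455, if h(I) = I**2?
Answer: 13267165851/312481 ≈ 42458.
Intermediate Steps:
h(33/(-13) + 41/(32 + 11)) + 42455 = (33/(-13) + 41/(32 + 11))**2 + 42455 = (33*(-1/13) + 41/43)**2 + 42455 = (-33/13 + 41*(1/43))**2 + 42455 = (-33/13 + 41/43)**2 + 42455 = (-886/559)**2 + 42455 = 784996/312481 + 42455 = 13267165851/312481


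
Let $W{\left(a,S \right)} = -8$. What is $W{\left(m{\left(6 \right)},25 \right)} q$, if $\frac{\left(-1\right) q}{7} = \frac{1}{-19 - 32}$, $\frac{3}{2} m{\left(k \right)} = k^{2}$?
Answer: $- \frac{56}{51} \approx -1.098$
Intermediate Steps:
$m{\left(k \right)} = \frac{2 k^{2}}{3}$
$q = \frac{7}{51}$ ($q = - \frac{7}{-19 - 32} = - \frac{7}{-51} = \left(-7\right) \left(- \frac{1}{51}\right) = \frac{7}{51} \approx 0.13725$)
$W{\left(m{\left(6 \right)},25 \right)} q = \left(-8\right) \frac{7}{51} = - \frac{56}{51}$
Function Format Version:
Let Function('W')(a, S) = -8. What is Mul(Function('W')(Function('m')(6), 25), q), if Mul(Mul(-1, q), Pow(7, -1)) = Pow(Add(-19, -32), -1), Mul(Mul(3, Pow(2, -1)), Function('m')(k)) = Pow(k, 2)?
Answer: Rational(-56, 51) ≈ -1.0980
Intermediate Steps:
Function('m')(k) = Mul(Rational(2, 3), Pow(k, 2))
q = Rational(7, 51) (q = Mul(-7, Pow(Add(-19, -32), -1)) = Mul(-7, Pow(-51, -1)) = Mul(-7, Rational(-1, 51)) = Rational(7, 51) ≈ 0.13725)
Mul(Function('W')(Function('m')(6), 25), q) = Mul(-8, Rational(7, 51)) = Rational(-56, 51)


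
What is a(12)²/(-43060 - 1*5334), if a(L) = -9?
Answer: -81/48394 ≈ -0.0016738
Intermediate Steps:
a(12)²/(-43060 - 1*5334) = (-9)²/(-43060 - 1*5334) = 81/(-43060 - 5334) = 81/(-48394) = 81*(-1/48394) = -81/48394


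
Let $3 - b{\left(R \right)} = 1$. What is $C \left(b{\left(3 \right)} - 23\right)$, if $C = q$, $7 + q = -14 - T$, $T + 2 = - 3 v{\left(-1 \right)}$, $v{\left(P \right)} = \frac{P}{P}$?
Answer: $336$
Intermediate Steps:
$b{\left(R \right)} = 2$ ($b{\left(R \right)} = 3 - 1 = 2$)
$v{\left(P \right)} = 1$
$T = -5$ ($T = -2 - 3 = -5$)
$q = -16$ ($q = -7 - 9 = -16$)
$C = -16$
$C \left(b{\left(3 \right)} - 23\right) = - 16 \left(2 - 23\right) = \left(-16\right) \left(-21\right) = 336$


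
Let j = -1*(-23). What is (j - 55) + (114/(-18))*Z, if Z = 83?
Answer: -1673/3 ≈ -557.67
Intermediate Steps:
j = 23
(j - 55) + (114/(-18))*Z = (23 - 55) + (114/(-18))*83 = -32 + (114*(-1/18))*83 = -32 - 19/3*83 = -32 - 1577/3 = -1673/3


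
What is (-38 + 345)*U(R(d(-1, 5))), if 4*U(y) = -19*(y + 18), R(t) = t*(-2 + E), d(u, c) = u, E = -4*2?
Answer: -40831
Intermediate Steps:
E = -8
R(t) = -10*t (R(t) = t*(-2 - 8) = t*(-10) = -10*t)
U(y) = -171/2 - 19*y/4 (U(y) = (-19*(y + 18))/4 = (-19*(18 + y))/4 = (-342 - 19*y)/4 = -171/2 - 19*y/4)
(-38 + 345)*U(R(d(-1, 5))) = (-38 + 345)*(-171/2 - (-95)*(-1)/2) = 307*(-171/2 - 19/4*10) = 307*(-171/2 - 95/2) = 307*(-133) = -40831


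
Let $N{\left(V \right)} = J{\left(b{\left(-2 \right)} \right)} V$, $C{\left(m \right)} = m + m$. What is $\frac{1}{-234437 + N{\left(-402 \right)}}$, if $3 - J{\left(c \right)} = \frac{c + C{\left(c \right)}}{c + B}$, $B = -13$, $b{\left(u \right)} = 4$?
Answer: $- \frac{1}{236179} \approx -4.2341 \cdot 10^{-6}$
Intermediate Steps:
$C{\left(m \right)} = 2 m$
$J{\left(c \right)} = 3 - \frac{3 c}{-13 + c}$ ($J{\left(c \right)} = 3 - \frac{c + 2 c}{c - 13} = 3 - \frac{3 c}{-13 + c}$)
$N{\left(V \right)} = \frac{13 V}{3}$ ($N{\left(V \right)} = - \frac{39}{-13 + 4} V = - \frac{39}{-9} V = \left(-39\right) \left(- \frac{1}{9}\right) V = \frac{13 V}{3}$)
$\frac{1}{-234437 + N{\left(-402 \right)}} = \frac{1}{-234437 + \frac{13}{3} \left(-402\right)} = \frac{1}{-234437 - 1742} = \frac{1}{-236179} = - \frac{1}{236179}$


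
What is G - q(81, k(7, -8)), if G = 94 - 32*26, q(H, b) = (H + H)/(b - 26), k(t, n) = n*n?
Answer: -14103/19 ≈ -742.26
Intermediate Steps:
k(t, n) = n²
q(H, b) = 2*H/(-26 + b) (q(H, b) = (2*H)/(-26 + b) = 2*H/(-26 + b))
G = -738 (G = 94 - 832 = -738)
G - q(81, k(7, -8)) = -738 - 2*81/(-26 + (-8)²) = -738 - 2*81/(-26 + 64) = -738 - 2*81/38 = -738 - 1*81/19 = -738 - 81/19 = -14103/19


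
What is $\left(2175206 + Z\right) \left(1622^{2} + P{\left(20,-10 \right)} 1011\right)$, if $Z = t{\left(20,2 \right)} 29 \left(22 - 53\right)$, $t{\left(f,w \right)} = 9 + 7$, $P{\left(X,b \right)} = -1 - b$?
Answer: $5704533346026$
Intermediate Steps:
$t{\left(f,w \right)} = 16$
$Z = -14384$ ($Z = 16 \cdot 29 \left(22 - 53\right) = 16 \cdot 29 \left(-31\right) = 16 \left(-899\right) = -14384$)
$\left(2175206 + Z\right) \left(1622^{2} + P{\left(20,-10 \right)} 1011\right) = \left(2175206 - 14384\right) \left(1622^{2} + \left(-1 - -10\right) 1011\right) = 2160822 \left(2630884 + \left(-1 + 10\right) 1011\right) = 2160822 \left(2630884 + 9 \cdot 1011\right) = 2160822 \left(2630884 + 9099\right) = 2160822 \cdot 2639983 = 5704533346026$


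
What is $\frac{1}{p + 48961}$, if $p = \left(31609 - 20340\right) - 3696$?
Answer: $\frac{1}{56534} \approx 1.7688 \cdot 10^{-5}$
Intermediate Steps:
$p = 7573$ ($p = 11269 - 3696 = 7573$)
$\frac{1}{p + 48961} = \frac{1}{7573 + 48961} = \frac{1}{56534}$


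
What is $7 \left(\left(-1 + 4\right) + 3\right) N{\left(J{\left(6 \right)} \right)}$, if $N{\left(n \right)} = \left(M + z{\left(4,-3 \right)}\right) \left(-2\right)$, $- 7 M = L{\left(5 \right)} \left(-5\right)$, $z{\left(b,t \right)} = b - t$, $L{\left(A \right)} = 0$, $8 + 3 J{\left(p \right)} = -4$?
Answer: $-588$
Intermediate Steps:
$J{\left(p \right)} = -4$ ($J{\left(p \right)} = - \frac{8}{3} + \frac{1}{3} \left(-4\right) = - \frac{8}{3} - \frac{4}{3} = -4$)
$M = 0$ ($M = - \frac{0 \left(-5\right)}{7} = \left(- \frac{1}{7}\right) 0 = 0$)
$N{\left(n \right)} = -14$ ($N{\left(n \right)} = \left(0 + \left(4 - -3\right)\right) \left(-2\right) = \left(0 + \left(4 + 3\right)\right) \left(-2\right) = \left(0 + 7\right) \left(-2\right) = 7 \left(-2\right) = -14$)
$7 \left(\left(-1 + 4\right) + 3\right) N{\left(J{\left(6 \right)} \right)} = 7 \left(\left(-1 + 4\right) + 3\right) \left(-14\right) = 7 \left(3 + 3\right) \left(-14\right) = 7 \cdot 6 \left(-14\right) = 42 \left(-14\right) = -588$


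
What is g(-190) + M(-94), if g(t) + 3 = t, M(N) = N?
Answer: -287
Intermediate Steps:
g(t) = -3 + t
g(-190) + M(-94) = (-3 - 190) - 94 = -193 - 94 = -287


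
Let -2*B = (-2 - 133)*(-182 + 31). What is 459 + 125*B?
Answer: -2547207/2 ≈ -1.2736e+6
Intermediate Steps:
B = -20385/2 (B = -(-2 - 133)*(-182 + 31)/2 = -(-135)*(-151)/2 = -½*20385 = -20385/2 ≈ -10193.)
459 + 125*B = 459 + 125*(-20385/2) = 459 - 2548125/2 = -2547207/2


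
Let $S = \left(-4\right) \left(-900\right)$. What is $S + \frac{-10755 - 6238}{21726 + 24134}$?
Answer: $\frac{165079007}{45860} \approx 3599.6$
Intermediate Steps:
$S = 3600$
$S + \frac{-10755 - 6238}{21726 + 24134} = 3600 + \frac{-10755 - 6238}{21726 + 24134} = 3600 - \frac{16993}{45860} = \frac{165079007}{45860}$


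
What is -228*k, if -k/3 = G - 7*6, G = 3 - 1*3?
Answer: -28728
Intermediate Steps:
G = 0 (G = 3 - 3 = 0)
k = 126 (k = -3*(0 - 7*6) = -3*(0 - 42) = -3*(-42) = 126)
-228*k = -228*126 = -28728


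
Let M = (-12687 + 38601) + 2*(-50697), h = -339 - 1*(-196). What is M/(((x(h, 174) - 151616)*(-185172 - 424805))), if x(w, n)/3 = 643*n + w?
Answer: 4440/6587787481 ≈ 6.7397e-7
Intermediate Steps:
h = -143 (h = -339 + 196 = -143)
x(w, n) = 3*w + 1929*n (x(w, n) = 3*(643*n + w) = 3*(w + 643*n) = 3*w + 1929*n)
M = -75480 (M = 25914 - 101394 = -75480)
M/(((x(h, 174) - 151616)*(-185172 - 424805))) = -75480*1/((-185172 - 424805)*((3*(-143) + 1929*174) - 151616)) = -75480*(-1/(609977*((-429 + 335646) - 151616))) = -75480*(-1/(609977*(335217 - 151616))) = -75480/(183601*(-609977)) = -75480/(-111992387177) = -75480*(-1/111992387177) = 4440/6587787481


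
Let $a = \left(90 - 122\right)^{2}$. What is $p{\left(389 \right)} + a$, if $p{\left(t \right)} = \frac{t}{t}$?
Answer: $1025$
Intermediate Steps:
$p{\left(t \right)} = 1$
$a = 1024$ ($a = \left(-32\right)^{2} = 1024$)
$p{\left(389 \right)} + a = 1 + 1024 = 1025$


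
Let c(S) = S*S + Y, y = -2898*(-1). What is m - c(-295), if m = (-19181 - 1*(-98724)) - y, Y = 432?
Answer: -10812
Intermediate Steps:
y = 2898
c(S) = 432 + S² (c(S) = S*S + 432 = S² + 432 = 432 + S²)
m = 76645 (m = (-19181 - 1*(-98724)) - 1*2898 = (-19181 + 98724) - 2898 = 79543 - 2898 = 76645)
m - c(-295) = 76645 - (432 + (-295)²) = 76645 - (432 + 87025) = 76645 - 1*87457 = 76645 - 87457 = -10812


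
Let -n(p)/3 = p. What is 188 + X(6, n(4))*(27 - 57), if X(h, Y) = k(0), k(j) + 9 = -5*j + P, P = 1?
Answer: 428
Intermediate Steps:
n(p) = -3*p
k(j) = -8 - 5*j (k(j) = -9 + (-5*j + 1) = -9 + (1 - 5*j) = -8 - 5*j)
X(h, Y) = -8 (X(h, Y) = -8 - 5*0 = -8 + 0 = -8)
188 + X(6, n(4))*(27 - 57) = 188 - 8*(27 - 57) = 188 - 8*(-30) = 188 + 240 = 428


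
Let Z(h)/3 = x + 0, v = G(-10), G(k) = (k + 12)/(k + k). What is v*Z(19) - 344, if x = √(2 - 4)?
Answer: -344 - 3*I*√2/10 ≈ -344.0 - 0.42426*I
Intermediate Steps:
G(k) = (12 + k)/(2*k) (G(k) = (12 + k)/((2*k)) = (12 + k)*(1/(2*k)) = (12 + k)/(2*k))
x = I*√2 (x = √(-2) = I*√2 ≈ 1.4142*I)
v = -⅒ (v = (½)*(12 - 10)/(-10) = (½)*(-⅒)*2 = -⅒ ≈ -0.10000)
Z(h) = 3*I*√2 (Z(h) = 3*(I*√2 + 0) = 3*(I*√2) = 3*I*√2)
v*Z(19) - 344 = -3*I*√2/10 - 344 = -344 - 3*I*√2/10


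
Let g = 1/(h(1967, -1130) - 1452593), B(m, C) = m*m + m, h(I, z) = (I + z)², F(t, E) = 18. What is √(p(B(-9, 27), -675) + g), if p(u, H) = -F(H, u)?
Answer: I*√2544930622598/376012 ≈ 4.2426*I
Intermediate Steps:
B(m, C) = m + m² (B(m, C) = m² + m = m + m²)
p(u, H) = -18 (p(u, H) = -1*18 = -18)
g = -1/752024 (g = 1/((1967 - 1130)² - 1452593) = 1/(837² - 1452593) = 1/(700569 - 1452593) = 1/(-752024) = -1/752024 ≈ -1.3297e-6)
√(p(B(-9, 27), -675) + g) = √(-18 - 1/752024) = √(-13536433/752024) = I*√2544930622598/376012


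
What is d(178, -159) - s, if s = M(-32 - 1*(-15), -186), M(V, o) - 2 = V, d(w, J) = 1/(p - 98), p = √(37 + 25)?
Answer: 71516/4771 - √62/9542 ≈ 14.989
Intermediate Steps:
p = √62 ≈ 7.8740
d(w, J) = 1/(-98 + √62) (d(w, J) = 1/(√62 - 98) = 1/(-98 + √62))
M(V, o) = 2 + V
s = -15 (s = 2 + (-32 - 1*(-15)) = 2 + (-32 + 15) = 2 - 17 = -15)
d(178, -159) - s = (-49/4771 - √62/9542) - 1*(-15) = (-49/4771 - √62/9542) + 15 = 71516/4771 - √62/9542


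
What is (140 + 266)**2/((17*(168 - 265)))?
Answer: -164836/1649 ≈ -99.961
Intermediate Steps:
(140 + 266)**2/((17*(168 - 265))) = 406**2/((17*(-97))) = 164836/(-1649) = 164836*(-1/1649) = -164836/1649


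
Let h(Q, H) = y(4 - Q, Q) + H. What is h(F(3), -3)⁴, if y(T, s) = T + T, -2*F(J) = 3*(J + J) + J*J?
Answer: 1048576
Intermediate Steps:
F(J) = -3*J - J²/2 (F(J) = -(3*(J + J) + J*J)/2 = -(3*(2*J) + J²)/2 = -(6*J + J²)/2 = -(J² + 6*J)/2 = -3*J - J²/2)
y(T, s) = 2*T
h(Q, H) = 8 + H - 2*Q (h(Q, H) = 2*(4 - Q) + H = (8 - 2*Q) + H = 8 + H - 2*Q)
h(F(3), -3)⁴ = (8 - 3 - (-1)*3*(6 + 3))⁴ = (8 - 3 - (-1)*3*9)⁴ = (8 - 3 - 2*(-27/2))⁴ = (8 - 3 + 27)⁴ = 32⁴ = 1048576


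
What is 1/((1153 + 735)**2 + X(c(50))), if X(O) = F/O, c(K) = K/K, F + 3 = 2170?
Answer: 1/3566711 ≈ 2.8037e-7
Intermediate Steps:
F = 2167 (F = -3 + 2170 = 2167)
c(K) = 1
X(O) = 2167/O
1/((1153 + 735)**2 + X(c(50))) = 1/((1153 + 735)**2 + 2167/1) = 1/(1888**2 + 2167*1) = 1/(3564544 + 2167) = 1/3566711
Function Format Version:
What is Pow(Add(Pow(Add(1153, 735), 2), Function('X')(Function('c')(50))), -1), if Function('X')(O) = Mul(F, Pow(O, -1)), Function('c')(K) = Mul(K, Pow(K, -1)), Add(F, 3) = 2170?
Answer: Rational(1, 3566711) ≈ 2.8037e-7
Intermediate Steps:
F = 2167 (F = Add(-3, 2170) = 2167)
Function('c')(K) = 1
Function('X')(O) = Mul(2167, Pow(O, -1))
Pow(Add(Pow(Add(1153, 735), 2), Function('X')(Function('c')(50))), -1) = Pow(Add(Pow(Add(1153, 735), 2), Mul(2167, Pow(1, -1))), -1) = Pow(Add(Pow(1888, 2), Mul(2167, 1)), -1) = Pow(Add(3564544, 2167), -1) = Pow(3566711, -1) = Rational(1, 3566711)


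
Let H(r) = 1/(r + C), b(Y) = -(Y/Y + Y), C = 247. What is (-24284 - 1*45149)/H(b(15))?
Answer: -16039023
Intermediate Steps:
b(Y) = -1 - Y (b(Y) = -(1 + Y) = -1 - Y)
H(r) = 1/(247 + r) (H(r) = 1/(r + 247) = 1/(247 + r))
(-24284 - 1*45149)/H(b(15)) = (-24284 - 1*45149)/(1/(247 + (-1 - 1*15))) = (-24284 - 45149)/(1/(247 + (-1 - 15))) = -69433/(1/(247 - 16)) = -69433/(1/231) = -69433/1/231 = -69433*231 = -16039023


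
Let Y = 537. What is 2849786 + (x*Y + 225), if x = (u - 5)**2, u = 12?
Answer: 2876324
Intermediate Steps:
x = 49 (x = (12 - 5)**2 = 7**2 = 49)
2849786 + (x*Y + 225) = 2849786 + (49*537 + 225) = 2849786 + (26313 + 225) = 2849786 + 26538 = 2876324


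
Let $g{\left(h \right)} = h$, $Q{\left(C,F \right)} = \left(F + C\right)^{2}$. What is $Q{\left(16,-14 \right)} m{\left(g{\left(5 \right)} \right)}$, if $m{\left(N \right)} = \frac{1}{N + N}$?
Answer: $\frac{2}{5} \approx 0.4$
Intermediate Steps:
$Q{\left(C,F \right)} = \left(C + F\right)^{2}$
$m{\left(N \right)} = \frac{1}{2 N}$
$Q{\left(16,-14 \right)} m{\left(g{\left(5 \right)} \right)} = \left(16 - 14\right)^{2} \frac{1}{2 \cdot 5} = 2^{2} \cdot \frac{1}{2} \cdot \frac{1}{5} = 4 \cdot \frac{1}{10} = \frac{2}{5}$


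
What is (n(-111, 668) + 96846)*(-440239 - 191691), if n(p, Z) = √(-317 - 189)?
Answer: -61199892780 - 631930*I*√506 ≈ -6.12e+10 - 1.4215e+7*I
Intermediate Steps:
n(p, Z) = I*√506 (n(p, Z) = √(-506) = I*√506)
(n(-111, 668) + 96846)*(-440239 - 191691) = (I*√506 + 96846)*(-440239 - 191691) = (96846 + I*√506)*(-631930) = -61199892780 - 631930*I*√506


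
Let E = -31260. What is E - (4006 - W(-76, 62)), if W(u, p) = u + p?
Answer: -35280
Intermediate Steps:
W(u, p) = p + u
E - (4006 - W(-76, 62)) = -31260 - (4006 - (62 - 76)) = -31260 - (4006 - 1*(-14)) = -31260 - (4006 + 14) = -31260 - 1*4020 = -31260 - 4020 = -35280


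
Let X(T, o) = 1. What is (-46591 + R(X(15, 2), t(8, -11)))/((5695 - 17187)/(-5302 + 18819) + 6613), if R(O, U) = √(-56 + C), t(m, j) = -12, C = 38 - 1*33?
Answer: -629770547/89376429 + 13517*I*√51/89376429 ≈ -7.0463 + 0.00108*I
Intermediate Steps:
C = 5 (C = 38 - 33 = 5)
R(O, U) = I*√51 (R(O, U) = √(-56 + 5) = √(-51) = I*√51)
(-46591 + R(X(15, 2), t(8, -11)))/((5695 - 17187)/(-5302 + 18819) + 6613) = (-46591 + I*√51)/((5695 - 17187)/(-5302 + 18819) + 6613) = (-46591 + I*√51)/(-11492/13517 + 6613) = (-46591 + I*√51)/(89376429/13517) = (-46591 + I*√51)*(13517/89376429) = -629770547/89376429 + 13517*I*√51/89376429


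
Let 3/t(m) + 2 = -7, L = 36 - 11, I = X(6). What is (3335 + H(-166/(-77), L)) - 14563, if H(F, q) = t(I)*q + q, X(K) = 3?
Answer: -33634/3 ≈ -11211.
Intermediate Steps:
I = 3
L = 25
t(m) = -⅓ (t(m) = 3/(-2 - 7) = 3/(-9) = 3*(-⅑) = -⅓)
H(F, q) = 2*q/3 (H(F, q) = -q/3 + q = 2*q/3)
(3335 + H(-166/(-77), L)) - 14563 = (3335 + (⅔)*25) - 14563 = (3335 + 50/3) - 14563 = 10055/3 - 14563 = -33634/3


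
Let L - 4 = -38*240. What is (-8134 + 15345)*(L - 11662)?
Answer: -149830158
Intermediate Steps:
L = -9116 (L = 4 - 38*240 = 4 - 9120 = -9116)
(-8134 + 15345)*(L - 11662) = (-8134 + 15345)*(-9116 - 11662) = 7211*(-20778) = -149830158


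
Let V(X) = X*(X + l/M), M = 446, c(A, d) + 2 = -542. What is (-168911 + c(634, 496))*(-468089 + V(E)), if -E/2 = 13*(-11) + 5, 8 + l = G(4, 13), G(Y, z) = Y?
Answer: 14809884222705/223 ≈ 6.6412e+10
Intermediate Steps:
c(A, d) = -544 (c(A, d) = -2 - 542 = -544)
l = -4 (l = -8 + 4 = -4)
E = 276 (E = -2*(13*(-11) + 5) = -2*(-143 + 5) = -2*(-138) = 276)
V(X) = X*(-2/223 + X) (V(X) = X*(X - 4/446) = X*(X - 4*1/446) = X*(X - 2/223) = X*(-2/223 + X))
(-168911 + c(634, 496))*(-468089 + V(E)) = (-168911 - 544)*(-468089 + (1/223)*276*(-2 + 223*276)) = -169455*(-468089 + (1/223)*276*(-2 + 61548)) = -169455*(-468089 + (1/223)*276*61546) = -169455*(-468089 + 16986696/223) = -169455*(-87397151/223) = 14809884222705/223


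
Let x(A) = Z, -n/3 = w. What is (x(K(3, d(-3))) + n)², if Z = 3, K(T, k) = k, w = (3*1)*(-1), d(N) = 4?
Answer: 144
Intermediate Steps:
w = -3 (w = 3*(-1) = -3)
n = 9 (n = -3*(-3) = 9)
x(A) = 3
(x(K(3, d(-3))) + n)² = (3 + 9)² = 12² = 144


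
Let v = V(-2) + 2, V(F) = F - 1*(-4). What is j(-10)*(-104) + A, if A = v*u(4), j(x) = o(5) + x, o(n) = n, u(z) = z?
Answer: 536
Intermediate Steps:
V(F) = 4 + F (V(F) = F + 4 = 4 + F)
v = 4 (v = (4 - 2) + 2 = 2 + 2 = 4)
j(x) = 5 + x
A = 16 (A = 4*4 = 16)
j(-10)*(-104) + A = (5 - 10)*(-104) + 16 = -5*(-104) + 16 = 520 + 16 = 536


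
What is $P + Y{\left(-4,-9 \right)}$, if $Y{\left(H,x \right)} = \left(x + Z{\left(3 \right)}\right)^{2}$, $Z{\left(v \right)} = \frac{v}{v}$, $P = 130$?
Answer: $194$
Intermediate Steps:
$Z{\left(v \right)} = 1$
$Y{\left(H,x \right)} = \left(1 + x\right)^{2}$ ($Y{\left(H,x \right)} = \left(x + 1\right)^{2} = \left(1 + x\right)^{2}$)
$P + Y{\left(-4,-9 \right)} = 130 + \left(1 - 9\right)^{2} = 130 + \left(-8\right)^{2} = 130 + 64 = 194$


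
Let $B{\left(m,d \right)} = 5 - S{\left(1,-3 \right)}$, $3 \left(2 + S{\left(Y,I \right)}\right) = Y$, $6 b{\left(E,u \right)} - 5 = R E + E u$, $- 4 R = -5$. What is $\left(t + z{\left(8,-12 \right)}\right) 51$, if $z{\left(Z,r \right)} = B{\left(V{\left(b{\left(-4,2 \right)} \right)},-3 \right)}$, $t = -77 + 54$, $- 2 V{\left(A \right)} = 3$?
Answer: $-833$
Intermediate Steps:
$R = \frac{5}{4}$ ($R = \left(- \frac{1}{4}\right) \left(-5\right) = \frac{5}{4} \approx 1.25$)
$b{\left(E,u \right)} = \frac{5}{6} + \frac{5 E}{24} + \frac{E u}{6}$ ($b{\left(E,u \right)} = \frac{5}{6} + \frac{\frac{5 E}{4} + E u}{6} = \frac{5}{6} + \left(\frac{5 E}{24} + \frac{E u}{6}\right) = \frac{5}{6} + \frac{5 E}{24} + \frac{E u}{6}$)
$S{\left(Y,I \right)} = -2 + \frac{Y}{3}$
$V{\left(A \right)} = - \frac{3}{2}$ ($V{\left(A \right)} = \left(- \frac{1}{2}\right) 3 = - \frac{3}{2}$)
$t = -23$
$B{\left(m,d \right)} = \frac{20}{3}$ ($B{\left(m,d \right)} = 5 - \left(-2 + \frac{1}{3} \cdot 1\right) = 5 - \left(-2 + \frac{1}{3}\right) = 5 - - \frac{5}{3} = 5 + \frac{5}{3} = \frac{20}{3}$)
$z{\left(Z,r \right)} = \frac{20}{3}$
$\left(t + z{\left(8,-12 \right)}\right) 51 = \left(-23 + \frac{20}{3}\right) 51 = \left(- \frac{49}{3}\right) 51 = -833$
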